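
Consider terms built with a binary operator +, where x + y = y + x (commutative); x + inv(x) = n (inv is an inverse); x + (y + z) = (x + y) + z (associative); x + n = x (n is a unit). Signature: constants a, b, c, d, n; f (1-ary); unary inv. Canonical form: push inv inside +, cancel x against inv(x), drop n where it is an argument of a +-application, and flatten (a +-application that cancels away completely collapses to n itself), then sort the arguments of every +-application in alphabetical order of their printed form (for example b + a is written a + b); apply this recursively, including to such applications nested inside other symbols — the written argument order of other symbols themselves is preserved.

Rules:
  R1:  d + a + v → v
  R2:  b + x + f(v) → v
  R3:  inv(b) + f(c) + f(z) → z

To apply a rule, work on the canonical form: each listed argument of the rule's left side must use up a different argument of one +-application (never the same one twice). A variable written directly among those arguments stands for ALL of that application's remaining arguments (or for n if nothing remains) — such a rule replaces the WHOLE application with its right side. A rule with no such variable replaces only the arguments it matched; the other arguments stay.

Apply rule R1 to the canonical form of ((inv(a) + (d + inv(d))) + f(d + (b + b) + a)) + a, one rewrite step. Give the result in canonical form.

Canonical form:  f(a + b + b + d)
Apply R1:  consuming a, d;  v := b + b
Every leftover argument binds to the variable; the entire application is replaced.
New term:  f(b + b)

Answer: f(b + b)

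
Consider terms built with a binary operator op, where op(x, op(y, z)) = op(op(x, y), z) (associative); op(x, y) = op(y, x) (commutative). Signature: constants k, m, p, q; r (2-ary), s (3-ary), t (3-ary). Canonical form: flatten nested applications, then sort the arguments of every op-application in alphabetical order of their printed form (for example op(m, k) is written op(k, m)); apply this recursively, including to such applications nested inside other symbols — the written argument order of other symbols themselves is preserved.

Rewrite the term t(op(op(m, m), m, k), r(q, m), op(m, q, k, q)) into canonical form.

Answer: t(op(k, m, m, m), r(q, m), op(k, m, q, q))

Derivation:
Work inside:  op(op(m, m), m, k)
Merge nested applications:  op(m, m, m, k)
Sort arguments:  op(k, m, m, m)
Rebuild:  t(op(k, m, m, m), r(q, m), op(k, m, q, q))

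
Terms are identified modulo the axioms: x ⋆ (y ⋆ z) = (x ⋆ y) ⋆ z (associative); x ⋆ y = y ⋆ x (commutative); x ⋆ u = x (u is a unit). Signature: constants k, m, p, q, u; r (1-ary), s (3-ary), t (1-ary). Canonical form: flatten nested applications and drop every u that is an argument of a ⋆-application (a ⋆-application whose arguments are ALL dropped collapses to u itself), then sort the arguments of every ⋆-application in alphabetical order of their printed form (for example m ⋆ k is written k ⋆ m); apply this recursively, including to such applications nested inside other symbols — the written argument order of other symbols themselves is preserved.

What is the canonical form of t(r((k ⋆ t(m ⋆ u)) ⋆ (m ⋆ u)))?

Descend into:  (k ⋆ t(m ⋆ u)) ⋆ (m ⋆ u)
Merge nested applications:  k ⋆ t(m ⋆ u) ⋆ m ⋆ u
Simplify inside:  t(m ⋆ u)  →  t(m)
Unit:  drop u
Sort:  k ⋆ m ⋆ t(m)
Rebuild:  t(r(k ⋆ m ⋆ t(m)))

Answer: t(r(k ⋆ m ⋆ t(m)))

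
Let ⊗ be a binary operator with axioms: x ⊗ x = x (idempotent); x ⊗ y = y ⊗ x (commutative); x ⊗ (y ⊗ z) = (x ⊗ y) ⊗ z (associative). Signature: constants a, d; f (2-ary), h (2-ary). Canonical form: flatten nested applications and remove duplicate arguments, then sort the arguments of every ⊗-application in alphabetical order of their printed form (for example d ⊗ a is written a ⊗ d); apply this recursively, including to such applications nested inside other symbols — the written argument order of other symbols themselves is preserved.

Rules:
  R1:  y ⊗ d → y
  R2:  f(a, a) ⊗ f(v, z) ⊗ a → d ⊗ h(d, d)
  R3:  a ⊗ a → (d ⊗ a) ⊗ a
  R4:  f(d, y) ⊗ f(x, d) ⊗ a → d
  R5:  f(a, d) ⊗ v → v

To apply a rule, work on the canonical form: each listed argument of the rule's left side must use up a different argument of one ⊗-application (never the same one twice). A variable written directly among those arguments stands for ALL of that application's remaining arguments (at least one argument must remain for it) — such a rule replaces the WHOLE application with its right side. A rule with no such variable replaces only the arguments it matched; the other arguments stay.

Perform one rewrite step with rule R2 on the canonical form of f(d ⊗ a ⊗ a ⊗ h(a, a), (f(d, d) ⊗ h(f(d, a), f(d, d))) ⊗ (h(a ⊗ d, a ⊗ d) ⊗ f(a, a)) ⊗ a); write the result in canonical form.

Answer: f(a ⊗ d ⊗ h(a, a), d ⊗ h(a ⊗ d, a ⊗ d) ⊗ h(d, d) ⊗ h(f(d, a), f(d, d)))

Derivation:
Canonical form:  f(a ⊗ d ⊗ h(a, a), a ⊗ f(a, a) ⊗ f(d, d) ⊗ h(a ⊗ d, a ⊗ d) ⊗ h(f(d, a), f(d, d)))
Match R2:  consume a, f(a, a), f(d, d);  v := d, z := d
New term:  f(a ⊗ d ⊗ h(a, a), d ⊗ h(a ⊗ d, a ⊗ d) ⊗ h(d, d) ⊗ h(f(d, a), f(d, d)))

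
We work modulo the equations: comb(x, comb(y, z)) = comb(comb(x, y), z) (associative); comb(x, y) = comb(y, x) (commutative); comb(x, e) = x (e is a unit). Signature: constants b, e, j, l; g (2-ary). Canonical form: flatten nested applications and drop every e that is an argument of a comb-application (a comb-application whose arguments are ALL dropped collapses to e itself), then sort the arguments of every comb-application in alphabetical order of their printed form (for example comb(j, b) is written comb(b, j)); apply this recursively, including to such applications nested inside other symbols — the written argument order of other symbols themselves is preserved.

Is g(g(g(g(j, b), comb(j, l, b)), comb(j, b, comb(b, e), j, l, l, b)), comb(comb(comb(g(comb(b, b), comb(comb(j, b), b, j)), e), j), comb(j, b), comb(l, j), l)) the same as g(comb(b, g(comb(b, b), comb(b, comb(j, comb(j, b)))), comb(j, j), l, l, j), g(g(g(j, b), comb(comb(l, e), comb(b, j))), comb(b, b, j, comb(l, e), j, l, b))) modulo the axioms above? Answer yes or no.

Left:  g(g(g(g(j, b), comb(j, l, b)), comb(j, b, comb(b, e), j, l, l, b)), comb(comb(comb(g(comb(b, b), comb(comb(j, b), b, j)), e), j), comb(j, b), comb(l, j), l))
  Focus inside:  comb(comb(comb(g(comb(b, b), comb(comb(j, b), b, j)), e), j), comb(j, b), comb(l, j), l)
  Un-nest:  comb(g(comb(b, b), comb(comb(j, b), b, j)), e, j, j, b, l, j, l)
  Inside:  g(comb(b, b), comb(comb(j, b), b, j))  →  g(comb(b, b), comb(b, b, j, j))
  Unit:  drop e
  Order the arguments:  comb(b, g(comb(b, b), comb(b, b, j, j)), j, j, j, l, l)
  Put back:  g(g(g(g(j, b), comb(b, j, l)), comb(b, b, b, j, j, l, l)), comb(b, g(comb(b, b), comb(b, b, j, j)), j, j, j, l, l))
Right:  g(comb(b, g(comb(b, b), comb(b, comb(j, comb(j, b)))), comb(j, j), l, l, j), g(g(g(j, b), comb(comb(l, e), comb(b, j))), comb(b, b, j, comb(l, e), j, l, b)))
  Focus inside:  comb(b, g(comb(b, b), comb(b, comb(j, comb(j, b)))), comb(j, j), l, l, j)
  Un-nest:  comb(b, g(comb(b, b), comb(b, comb(j, comb(j, b)))), j, j, l, l, j)
  Simplify inside:  g(comb(b, b), comb(b, comb(j, comb(j, b))))  →  g(comb(b, b), comb(b, b, j, j))
  Sort:  comb(b, g(comb(b, b), comb(b, b, j, j)), j, j, j, l, l)
  Reassemble:  g(comb(b, g(comb(b, b), comb(b, b, j, j)), j, j, j, l, l), g(g(g(j, b), comb(b, j, l)), comb(b, b, b, j, j, l, l)))

Answer: no — g(g(g(g(j, b), comb(b, j, l)), comb(b, b, b, j, j, l, l)), comb(b, g(comb(b, b), comb(b, b, j, j)), j, j, j, l, l)) vs g(comb(b, g(comb(b, b), comb(b, b, j, j)), j, j, j, l, l), g(g(g(j, b), comb(b, j, l)), comb(b, b, b, j, j, l, l)))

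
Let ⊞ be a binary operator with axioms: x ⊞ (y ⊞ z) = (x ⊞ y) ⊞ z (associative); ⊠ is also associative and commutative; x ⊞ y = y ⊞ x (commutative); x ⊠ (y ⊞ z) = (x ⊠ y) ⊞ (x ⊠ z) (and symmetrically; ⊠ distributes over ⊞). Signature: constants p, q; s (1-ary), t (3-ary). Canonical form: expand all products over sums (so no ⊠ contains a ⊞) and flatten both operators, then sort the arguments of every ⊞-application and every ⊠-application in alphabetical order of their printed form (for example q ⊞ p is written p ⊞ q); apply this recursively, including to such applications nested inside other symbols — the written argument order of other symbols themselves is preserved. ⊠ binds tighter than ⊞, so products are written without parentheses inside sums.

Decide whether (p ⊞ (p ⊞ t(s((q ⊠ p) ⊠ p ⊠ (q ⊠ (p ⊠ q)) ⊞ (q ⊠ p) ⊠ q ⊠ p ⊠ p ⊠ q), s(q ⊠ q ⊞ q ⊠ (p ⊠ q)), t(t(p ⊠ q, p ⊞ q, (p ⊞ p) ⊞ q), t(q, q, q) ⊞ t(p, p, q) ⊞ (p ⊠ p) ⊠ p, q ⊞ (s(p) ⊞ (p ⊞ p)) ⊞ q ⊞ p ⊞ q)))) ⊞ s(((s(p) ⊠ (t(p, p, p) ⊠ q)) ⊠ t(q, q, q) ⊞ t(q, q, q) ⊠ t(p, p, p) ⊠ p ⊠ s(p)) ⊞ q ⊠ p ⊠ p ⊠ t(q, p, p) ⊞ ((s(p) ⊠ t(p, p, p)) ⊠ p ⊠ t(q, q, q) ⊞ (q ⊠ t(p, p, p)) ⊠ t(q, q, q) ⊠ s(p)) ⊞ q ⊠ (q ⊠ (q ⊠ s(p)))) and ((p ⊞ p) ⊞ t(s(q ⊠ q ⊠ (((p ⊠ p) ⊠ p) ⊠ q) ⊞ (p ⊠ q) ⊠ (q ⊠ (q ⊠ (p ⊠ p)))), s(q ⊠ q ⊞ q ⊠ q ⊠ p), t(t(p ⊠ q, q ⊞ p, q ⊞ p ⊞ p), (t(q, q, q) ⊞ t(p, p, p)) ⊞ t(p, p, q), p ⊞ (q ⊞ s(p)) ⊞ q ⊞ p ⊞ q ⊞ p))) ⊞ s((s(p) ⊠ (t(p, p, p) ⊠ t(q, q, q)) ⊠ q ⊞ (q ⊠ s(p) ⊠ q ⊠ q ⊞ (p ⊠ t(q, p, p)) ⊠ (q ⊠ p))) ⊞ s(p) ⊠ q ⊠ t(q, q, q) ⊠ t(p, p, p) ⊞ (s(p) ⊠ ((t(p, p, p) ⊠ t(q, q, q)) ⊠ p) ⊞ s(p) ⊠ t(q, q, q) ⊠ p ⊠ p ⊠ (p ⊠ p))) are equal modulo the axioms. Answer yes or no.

Left:  (p ⊞ (p ⊞ t(s((q ⊠ p) ⊠ p ⊠ (q ⊠ (p ⊠ q)) ⊞ (q ⊠ p) ⊠ q ⊠ p ⊠ p ⊠ q), s(q ⊠ q ⊞ q ⊠ (p ⊠ q)), t(t(p ⊠ q, p ⊞ q, (p ⊞ p) ⊞ q), t(q, q, q) ⊞ t(p, p, q) ⊞ (p ⊠ p) ⊠ p, q ⊞ (s(p) ⊞ (p ⊞ p)) ⊞ q ⊞ p ⊞ q)))) ⊞ s(((s(p) ⊠ (t(p, p, p) ⊠ q)) ⊠ t(q, q, q) ⊞ t(q, q, q) ⊠ t(p, p, p) ⊠ p ⊠ s(p)) ⊞ q ⊠ p ⊠ p ⊠ t(q, p, p) ⊞ ((s(p) ⊠ t(p, p, p)) ⊠ p ⊠ t(q, q, q) ⊞ (q ⊠ t(p, p, p)) ⊠ t(q, q, q) ⊠ s(p)) ⊞ q ⊠ (q ⊠ (q ⊠ s(p))))
  Flatten:  p ⊞ p ⊞ t(s(p ⊠ p ⊠ p ⊠ q ⊠ q ⊠ q ⊞ p ⊠ p ⊠ p ⊠ q ⊠ q ⊠ q), s(p ⊠ q ⊠ q ⊞ q ⊠ q), t(t(p ⊠ q, p ⊞ q, p ⊞ p ⊞ q), p ⊠ p ⊠ p ⊞ t(p, p, q) ⊞ t(q, q, q), p ⊞ p ⊞ p ⊞ q ⊞ q ⊞ q ⊞ s(p))) ⊞ s(p ⊠ p ⊠ q ⊠ t(q, p, p) ⊞ p ⊠ s(p) ⊠ t(p, p, p) ⊠ t(q, q, q) ⊞ p ⊠ s(p) ⊠ t(p, p, p) ⊠ t(q, q, q) ⊞ q ⊠ q ⊠ q ⊠ s(p) ⊞ q ⊠ s(p) ⊠ t(p, p, p) ⊠ t(q, q, q) ⊞ q ⊠ s(p) ⊠ t(p, p, p) ⊠ t(q, q, q))
  Order the arguments:  p ⊞ p ⊞ s(p ⊠ p ⊠ q ⊠ t(q, p, p) ⊞ p ⊠ s(p) ⊠ t(p, p, p) ⊠ t(q, q, q) ⊞ p ⊠ s(p) ⊠ t(p, p, p) ⊠ t(q, q, q) ⊞ q ⊠ q ⊠ q ⊠ s(p) ⊞ q ⊠ s(p) ⊠ t(p, p, p) ⊠ t(q, q, q) ⊞ q ⊠ s(p) ⊠ t(p, p, p) ⊠ t(q, q, q)) ⊞ t(s(p ⊠ p ⊠ p ⊠ q ⊠ q ⊠ q ⊞ p ⊠ p ⊠ p ⊠ q ⊠ q ⊠ q), s(p ⊠ q ⊠ q ⊞ q ⊠ q), t(t(p ⊠ q, p ⊞ q, p ⊞ p ⊞ q), p ⊠ p ⊠ p ⊞ t(p, p, q) ⊞ t(q, q, q), p ⊞ p ⊞ p ⊞ q ⊞ q ⊞ q ⊞ s(p)))
Right:  ((p ⊞ p) ⊞ t(s(q ⊠ q ⊠ (((p ⊠ p) ⊠ p) ⊠ q) ⊞ (p ⊠ q) ⊠ (q ⊠ (q ⊠ (p ⊠ p)))), s(q ⊠ q ⊞ q ⊠ q ⊠ p), t(t(p ⊠ q, q ⊞ p, q ⊞ p ⊞ p), (t(q, q, q) ⊞ t(p, p, p)) ⊞ t(p, p, q), p ⊞ (q ⊞ s(p)) ⊞ q ⊞ p ⊞ q ⊞ p))) ⊞ s((s(p) ⊠ (t(p, p, p) ⊠ t(q, q, q)) ⊠ q ⊞ (q ⊠ s(p) ⊠ q ⊠ q ⊞ (p ⊠ t(q, p, p)) ⊠ (q ⊠ p))) ⊞ s(p) ⊠ q ⊠ t(q, q, q) ⊠ t(p, p, p) ⊞ (s(p) ⊠ ((t(p, p, p) ⊠ t(q, q, q)) ⊠ p) ⊞ s(p) ⊠ t(q, q, q) ⊠ p ⊠ p ⊠ (p ⊠ p)))
  Merge nested applications:  p ⊞ p ⊞ t(s(p ⊠ p ⊠ p ⊠ q ⊠ q ⊠ q ⊞ p ⊠ p ⊠ p ⊠ q ⊠ q ⊠ q), s(p ⊠ q ⊠ q ⊞ q ⊠ q), t(t(p ⊠ q, p ⊞ q, p ⊞ p ⊞ q), t(p, p, p) ⊞ t(p, p, q) ⊞ t(q, q, q), p ⊞ p ⊞ p ⊞ q ⊞ q ⊞ q ⊞ s(p))) ⊞ s(p ⊠ p ⊠ p ⊠ p ⊠ s(p) ⊠ t(q, q, q) ⊞ p ⊠ p ⊠ q ⊠ t(q, p, p) ⊞ p ⊠ s(p) ⊠ t(p, p, p) ⊠ t(q, q, q) ⊞ q ⊠ q ⊠ q ⊠ s(p) ⊞ q ⊠ s(p) ⊠ t(p, p, p) ⊠ t(q, q, q) ⊞ q ⊠ s(p) ⊠ t(p, p, p) ⊠ t(q, q, q))
  Sort:  p ⊞ p ⊞ s(p ⊠ p ⊠ p ⊠ p ⊠ s(p) ⊠ t(q, q, q) ⊞ p ⊠ p ⊠ q ⊠ t(q, p, p) ⊞ p ⊠ s(p) ⊠ t(p, p, p) ⊠ t(q, q, q) ⊞ q ⊠ q ⊠ q ⊠ s(p) ⊞ q ⊠ s(p) ⊠ t(p, p, p) ⊠ t(q, q, q) ⊞ q ⊠ s(p) ⊠ t(p, p, p) ⊠ t(q, q, q)) ⊞ t(s(p ⊠ p ⊠ p ⊠ q ⊠ q ⊠ q ⊞ p ⊠ p ⊠ p ⊠ q ⊠ q ⊠ q), s(p ⊠ q ⊠ q ⊞ q ⊠ q), t(t(p ⊠ q, p ⊞ q, p ⊞ p ⊞ q), t(p, p, p) ⊞ t(p, p, q) ⊞ t(q, q, q), p ⊞ p ⊞ p ⊞ q ⊞ q ⊞ q ⊞ s(p)))

Answer: no — p ⊞ p ⊞ s(p ⊠ p ⊠ q ⊠ t(q, p, p) ⊞ p ⊠ s(p) ⊠ t(p, p, p) ⊠ t(q, q, q) ⊞ p ⊠ s(p) ⊠ t(p, p, p) ⊠ t(q, q, q) ⊞ q ⊠ q ⊠ q ⊠ s(p) ⊞ q ⊠ s(p) ⊠ t(p, p, p) ⊠ t(q, q, q) ⊞ q ⊠ s(p) ⊠ t(p, p, p) ⊠ t(q, q, q)) ⊞ t(s(p ⊠ p ⊠ p ⊠ q ⊠ q ⊠ q ⊞ p ⊠ p ⊠ p ⊠ q ⊠ q ⊠ q), s(p ⊠ q ⊠ q ⊞ q ⊠ q), t(t(p ⊠ q, p ⊞ q, p ⊞ p ⊞ q), p ⊠ p ⊠ p ⊞ t(p, p, q) ⊞ t(q, q, q), p ⊞ p ⊞ p ⊞ q ⊞ q ⊞ q ⊞ s(p))) vs p ⊞ p ⊞ s(p ⊠ p ⊠ p ⊠ p ⊠ s(p) ⊠ t(q, q, q) ⊞ p ⊠ p ⊠ q ⊠ t(q, p, p) ⊞ p ⊠ s(p) ⊠ t(p, p, p) ⊠ t(q, q, q) ⊞ q ⊠ q ⊠ q ⊠ s(p) ⊞ q ⊠ s(p) ⊠ t(p, p, p) ⊠ t(q, q, q) ⊞ q ⊠ s(p) ⊠ t(p, p, p) ⊠ t(q, q, q)) ⊞ t(s(p ⊠ p ⊠ p ⊠ q ⊠ q ⊠ q ⊞ p ⊠ p ⊠ p ⊠ q ⊠ q ⊠ q), s(p ⊠ q ⊠ q ⊞ q ⊠ q), t(t(p ⊠ q, p ⊞ q, p ⊞ p ⊞ q), t(p, p, p) ⊞ t(p, p, q) ⊞ t(q, q, q), p ⊞ p ⊞ p ⊞ q ⊞ q ⊞ q ⊞ s(p)))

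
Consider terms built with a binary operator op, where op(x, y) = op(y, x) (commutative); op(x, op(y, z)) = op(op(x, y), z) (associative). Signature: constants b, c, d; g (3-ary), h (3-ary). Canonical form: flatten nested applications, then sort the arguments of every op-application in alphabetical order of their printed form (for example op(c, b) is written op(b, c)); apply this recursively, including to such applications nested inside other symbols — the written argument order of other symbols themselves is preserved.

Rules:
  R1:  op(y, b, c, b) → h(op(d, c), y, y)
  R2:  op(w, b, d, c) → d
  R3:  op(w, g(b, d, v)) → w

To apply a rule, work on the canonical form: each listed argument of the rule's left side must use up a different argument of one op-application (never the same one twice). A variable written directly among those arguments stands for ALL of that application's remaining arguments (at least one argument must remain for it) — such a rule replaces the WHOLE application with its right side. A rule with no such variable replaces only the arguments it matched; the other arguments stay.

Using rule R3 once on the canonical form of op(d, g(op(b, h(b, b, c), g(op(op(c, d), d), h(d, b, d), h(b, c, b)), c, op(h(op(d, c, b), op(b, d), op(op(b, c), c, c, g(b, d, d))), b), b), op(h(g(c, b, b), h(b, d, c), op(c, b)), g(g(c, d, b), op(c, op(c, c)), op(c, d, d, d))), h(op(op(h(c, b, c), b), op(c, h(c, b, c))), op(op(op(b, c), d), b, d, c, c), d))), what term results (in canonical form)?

Canonical form:  op(d, g(op(b, b, b, c, g(op(c, d, d), h(d, b, d), h(b, c, b)), h(b, b, c), h(op(b, c, d), op(b, d), op(b, c, c, c, g(b, d, d)))), op(g(g(c, d, b), op(c, c, c), op(c, d, d, d)), h(g(c, b, b), h(b, d, c), op(b, c))), h(op(b, c, h(c, b, c), h(c, b, c)), op(b, b, c, c, c, d, d), d)))
Apply R3:  consuming g(b, d, d);  v := d, w := op(b, c, c, c)
The extension variable absorbs all remaining arguments, so the whole application is rewritten.
Giving:  op(d, g(op(b, b, b, c, g(op(c, d, d), h(d, b, d), h(b, c, b)), h(b, b, c), h(op(b, c, d), op(b, d), op(b, c, c, c))), op(g(g(c, d, b), op(c, c, c), op(c, d, d, d)), h(g(c, b, b), h(b, d, c), op(b, c))), h(op(b, c, h(c, b, c), h(c, b, c)), op(b, b, c, c, c, d, d), d)))

Answer: op(d, g(op(b, b, b, c, g(op(c, d, d), h(d, b, d), h(b, c, b)), h(b, b, c), h(op(b, c, d), op(b, d), op(b, c, c, c))), op(g(g(c, d, b), op(c, c, c), op(c, d, d, d)), h(g(c, b, b), h(b, d, c), op(b, c))), h(op(b, c, h(c, b, c), h(c, b, c)), op(b, b, c, c, c, d, d), d)))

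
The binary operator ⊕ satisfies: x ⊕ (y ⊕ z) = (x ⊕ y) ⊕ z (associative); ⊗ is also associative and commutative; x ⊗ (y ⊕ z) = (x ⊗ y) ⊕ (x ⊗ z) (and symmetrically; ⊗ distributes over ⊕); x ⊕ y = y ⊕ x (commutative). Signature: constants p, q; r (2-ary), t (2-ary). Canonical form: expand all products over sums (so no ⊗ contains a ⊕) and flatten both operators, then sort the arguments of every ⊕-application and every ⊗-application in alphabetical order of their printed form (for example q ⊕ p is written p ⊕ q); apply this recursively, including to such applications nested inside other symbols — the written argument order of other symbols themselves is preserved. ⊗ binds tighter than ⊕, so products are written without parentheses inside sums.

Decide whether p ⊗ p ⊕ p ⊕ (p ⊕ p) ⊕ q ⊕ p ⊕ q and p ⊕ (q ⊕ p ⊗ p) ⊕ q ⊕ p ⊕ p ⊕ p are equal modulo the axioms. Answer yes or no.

Answer: yes — both canonical forms are p ⊕ p ⊕ p ⊕ p ⊕ p ⊗ p ⊕ q ⊕ q

Derivation:
Left:  p ⊗ p ⊕ p ⊕ (p ⊕ p) ⊕ q ⊕ p ⊕ q
  Un-nest:  p ⊗ p ⊕ p ⊕ p ⊕ p ⊕ q ⊕ p ⊕ q
  Sort arguments:  p ⊕ p ⊕ p ⊕ p ⊕ p ⊗ p ⊕ q ⊕ q
Right:  p ⊕ (q ⊕ p ⊗ p) ⊕ q ⊕ p ⊕ p ⊕ p
  Un-nest:  p ⊕ q ⊕ p ⊗ p ⊕ q ⊕ p ⊕ p ⊕ p
  Sort:  p ⊕ p ⊕ p ⊕ p ⊕ p ⊗ p ⊕ q ⊕ q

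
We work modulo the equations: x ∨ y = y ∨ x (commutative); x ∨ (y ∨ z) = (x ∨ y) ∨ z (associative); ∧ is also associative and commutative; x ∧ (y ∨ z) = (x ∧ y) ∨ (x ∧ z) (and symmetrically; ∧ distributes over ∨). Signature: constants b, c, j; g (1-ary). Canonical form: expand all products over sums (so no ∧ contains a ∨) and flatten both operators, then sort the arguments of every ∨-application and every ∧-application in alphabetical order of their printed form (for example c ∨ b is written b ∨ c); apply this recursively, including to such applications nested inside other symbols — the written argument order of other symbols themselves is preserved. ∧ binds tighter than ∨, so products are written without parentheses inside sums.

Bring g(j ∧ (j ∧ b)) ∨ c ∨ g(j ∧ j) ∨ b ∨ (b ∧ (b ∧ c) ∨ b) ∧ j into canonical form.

Answer: b ∨ b ∧ b ∧ c ∧ j ∨ b ∧ j ∨ c ∨ g(b ∧ j ∧ j) ∨ g(j ∧ j)

Derivation:
Expand products over sums:  g(b ∧ j ∧ j) ∨ c ∨ g(j ∧ j) ∨ b ∨ b ∧ b ∧ c ∧ j ∨ b ∧ j
Sort:  b ∨ b ∧ b ∧ c ∧ j ∨ b ∧ j ∨ c ∨ g(b ∧ j ∧ j) ∨ g(j ∧ j)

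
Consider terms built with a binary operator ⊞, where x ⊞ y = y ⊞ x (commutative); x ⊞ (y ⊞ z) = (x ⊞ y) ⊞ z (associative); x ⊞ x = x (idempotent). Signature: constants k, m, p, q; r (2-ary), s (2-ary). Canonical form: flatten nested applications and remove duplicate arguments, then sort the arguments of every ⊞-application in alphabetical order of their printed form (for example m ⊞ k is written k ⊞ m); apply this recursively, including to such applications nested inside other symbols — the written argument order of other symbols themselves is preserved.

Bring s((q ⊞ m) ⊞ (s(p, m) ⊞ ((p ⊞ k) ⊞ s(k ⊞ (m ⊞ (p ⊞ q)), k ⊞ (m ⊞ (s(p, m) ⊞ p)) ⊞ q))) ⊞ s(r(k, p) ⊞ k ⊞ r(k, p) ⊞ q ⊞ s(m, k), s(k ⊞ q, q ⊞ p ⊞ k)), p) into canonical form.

Answer: s(k ⊞ m ⊞ p ⊞ q ⊞ s(k ⊞ m ⊞ p ⊞ q, k ⊞ m ⊞ p ⊞ q ⊞ s(p, m)) ⊞ s(k ⊞ q ⊞ r(k, p) ⊞ s(m, k), s(k ⊞ q, k ⊞ p ⊞ q)) ⊞ s(p, m), p)

Derivation:
Descend into:  (q ⊞ m) ⊞ (s(p, m) ⊞ ((p ⊞ k) ⊞ s(k ⊞ (m ⊞ (p ⊞ q)), k ⊞ (m ⊞ (s(p, m) ⊞ p)) ⊞ q))) ⊞ s(r(k, p) ⊞ k ⊞ r(k, p) ⊞ q ⊞ s(m, k), s(k ⊞ q, q ⊞ p ⊞ k))
Merge nested applications:  q ⊞ m ⊞ s(p, m) ⊞ p ⊞ k ⊞ s(k ⊞ (m ⊞ (p ⊞ q)), k ⊞ (m ⊞ (s(p, m) ⊞ p)) ⊞ q) ⊞ s(r(k, p) ⊞ k ⊞ r(k, p) ⊞ q ⊞ s(m, k), s(k ⊞ q, q ⊞ p ⊞ k))
Simplify inside:  s(k ⊞ (m ⊞ (p ⊞ q)), k ⊞ (m ⊞ (s(p, m) ⊞ p)) ⊞ q)  →  s(k ⊞ m ⊞ p ⊞ q, k ⊞ m ⊞ p ⊞ q ⊞ s(p, m))
Inside:  s(r(k, p) ⊞ k ⊞ r(k, p) ⊞ q ⊞ s(m, k), s(k ⊞ q, q ⊞ p ⊞ k))  →  s(k ⊞ q ⊞ r(k, p) ⊞ s(m, k), s(k ⊞ q, k ⊞ p ⊞ q))
Sort:  k ⊞ m ⊞ p ⊞ q ⊞ s(k ⊞ m ⊞ p ⊞ q, k ⊞ m ⊞ p ⊞ q ⊞ s(p, m)) ⊞ s(k ⊞ q ⊞ r(k, p) ⊞ s(m, k), s(k ⊞ q, k ⊞ p ⊞ q)) ⊞ s(p, m)
Rebuild:  s(k ⊞ m ⊞ p ⊞ q ⊞ s(k ⊞ m ⊞ p ⊞ q, k ⊞ m ⊞ p ⊞ q ⊞ s(p, m)) ⊞ s(k ⊞ q ⊞ r(k, p) ⊞ s(m, k), s(k ⊞ q, k ⊞ p ⊞ q)) ⊞ s(p, m), p)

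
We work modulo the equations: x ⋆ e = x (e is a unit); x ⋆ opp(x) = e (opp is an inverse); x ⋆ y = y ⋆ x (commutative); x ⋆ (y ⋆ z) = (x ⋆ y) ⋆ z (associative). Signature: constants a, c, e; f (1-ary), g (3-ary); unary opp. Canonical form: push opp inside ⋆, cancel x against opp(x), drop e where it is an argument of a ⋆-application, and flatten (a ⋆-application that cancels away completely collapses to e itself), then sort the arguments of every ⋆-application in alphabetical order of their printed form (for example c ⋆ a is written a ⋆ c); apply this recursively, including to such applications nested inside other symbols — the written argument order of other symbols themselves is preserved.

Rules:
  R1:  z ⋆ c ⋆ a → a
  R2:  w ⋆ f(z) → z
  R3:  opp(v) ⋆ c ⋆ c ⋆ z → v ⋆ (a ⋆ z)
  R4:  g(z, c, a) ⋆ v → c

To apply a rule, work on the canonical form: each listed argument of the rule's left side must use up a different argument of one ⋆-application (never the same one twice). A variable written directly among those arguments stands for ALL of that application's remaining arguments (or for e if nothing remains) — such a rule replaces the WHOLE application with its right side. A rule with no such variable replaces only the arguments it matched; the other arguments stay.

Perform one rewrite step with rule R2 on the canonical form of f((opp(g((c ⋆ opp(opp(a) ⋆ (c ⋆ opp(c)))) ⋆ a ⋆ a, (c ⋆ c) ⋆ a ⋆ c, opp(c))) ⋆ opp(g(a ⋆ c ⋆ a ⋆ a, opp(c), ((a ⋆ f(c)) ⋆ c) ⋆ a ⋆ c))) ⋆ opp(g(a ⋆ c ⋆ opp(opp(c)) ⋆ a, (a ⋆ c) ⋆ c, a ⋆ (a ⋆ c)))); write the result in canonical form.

Answer: f(opp(g(a ⋆ a ⋆ a ⋆ c, a ⋆ c ⋆ c ⋆ c, opp(c))) ⋆ opp(g(a ⋆ a ⋆ a ⋆ c, opp(c), c)) ⋆ opp(g(a ⋆ a ⋆ c ⋆ c, a ⋆ c ⋆ c, a ⋆ a ⋆ c)))

Derivation:
Canonical form:  f(opp(g(a ⋆ a ⋆ a ⋆ c, a ⋆ c ⋆ c ⋆ c, opp(c))) ⋆ opp(g(a ⋆ a ⋆ a ⋆ c, opp(c), a ⋆ a ⋆ c ⋆ c ⋆ f(c))) ⋆ opp(g(a ⋆ a ⋆ c ⋆ c, a ⋆ c ⋆ c, a ⋆ a ⋆ c)))
Match R2:  consume f(c);  w := a ⋆ a ⋆ c ⋆ c, z := c
The variable takes the whole remainder — replace the entire application.
New term:  f(opp(g(a ⋆ a ⋆ a ⋆ c, a ⋆ c ⋆ c ⋆ c, opp(c))) ⋆ opp(g(a ⋆ a ⋆ a ⋆ c, opp(c), c)) ⋆ opp(g(a ⋆ a ⋆ c ⋆ c, a ⋆ c ⋆ c, a ⋆ a ⋆ c)))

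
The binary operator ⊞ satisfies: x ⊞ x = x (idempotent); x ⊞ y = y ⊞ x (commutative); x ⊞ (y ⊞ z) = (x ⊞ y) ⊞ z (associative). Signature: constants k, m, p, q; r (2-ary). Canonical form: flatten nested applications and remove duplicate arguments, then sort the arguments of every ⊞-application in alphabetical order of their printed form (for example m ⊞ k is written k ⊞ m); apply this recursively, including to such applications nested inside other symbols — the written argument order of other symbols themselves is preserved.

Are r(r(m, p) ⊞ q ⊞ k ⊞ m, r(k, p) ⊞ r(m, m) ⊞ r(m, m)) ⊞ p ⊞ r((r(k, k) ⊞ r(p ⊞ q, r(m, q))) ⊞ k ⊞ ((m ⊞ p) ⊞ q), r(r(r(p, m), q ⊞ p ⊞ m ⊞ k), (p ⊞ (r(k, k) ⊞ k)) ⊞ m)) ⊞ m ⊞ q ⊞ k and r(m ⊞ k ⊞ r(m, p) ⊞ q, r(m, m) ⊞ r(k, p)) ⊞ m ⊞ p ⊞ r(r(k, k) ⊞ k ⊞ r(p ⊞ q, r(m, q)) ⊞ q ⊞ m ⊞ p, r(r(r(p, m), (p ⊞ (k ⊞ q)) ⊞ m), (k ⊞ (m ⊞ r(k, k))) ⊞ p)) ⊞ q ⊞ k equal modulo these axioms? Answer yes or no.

Left:  r(r(m, p) ⊞ q ⊞ k ⊞ m, r(k, p) ⊞ r(m, m) ⊞ r(m, m)) ⊞ p ⊞ r((r(k, k) ⊞ r(p ⊞ q, r(m, q))) ⊞ k ⊞ ((m ⊞ p) ⊞ q), r(r(r(p, m), q ⊞ p ⊞ m ⊞ k), (p ⊞ (r(k, k) ⊞ k)) ⊞ m)) ⊞ m ⊞ q ⊞ k
  Inside:  r(r(m, p) ⊞ q ⊞ k ⊞ m, r(k, p) ⊞ r(m, m) ⊞ r(m, m))  →  r(k ⊞ m ⊞ q ⊞ r(m, p), r(k, p) ⊞ r(m, m))
  Canonicalize subterm:  r((r(k, k) ⊞ r(p ⊞ q, r(m, q))) ⊞ k ⊞ ((m ⊞ p) ⊞ q), r(r(r(p, m), q ⊞ p ⊞ m ⊞ k), (p ⊞ (r(k, k) ⊞ k)) ⊞ m))  →  r(k ⊞ m ⊞ p ⊞ q ⊞ r(k, k) ⊞ r(p ⊞ q, r(m, q)), r(r(r(p, m), k ⊞ m ⊞ p ⊞ q), k ⊞ m ⊞ p ⊞ r(k, k)))
  Sort arguments:  k ⊞ m ⊞ p ⊞ q ⊞ r(k ⊞ m ⊞ p ⊞ q ⊞ r(k, k) ⊞ r(p ⊞ q, r(m, q)), r(r(r(p, m), k ⊞ m ⊞ p ⊞ q), k ⊞ m ⊞ p ⊞ r(k, k))) ⊞ r(k ⊞ m ⊞ q ⊞ r(m, p), r(k, p) ⊞ r(m, m))
Right:  r(m ⊞ k ⊞ r(m, p) ⊞ q, r(m, m) ⊞ r(k, p)) ⊞ m ⊞ p ⊞ r(r(k, k) ⊞ k ⊞ r(p ⊞ q, r(m, q)) ⊞ q ⊞ m ⊞ p, r(r(r(p, m), (p ⊞ (k ⊞ q)) ⊞ m), (k ⊞ (m ⊞ r(k, k))) ⊞ p)) ⊞ q ⊞ k
  Simplify inside:  r(m ⊞ k ⊞ r(m, p) ⊞ q, r(m, m) ⊞ r(k, p))  →  r(k ⊞ m ⊞ q ⊞ r(m, p), r(k, p) ⊞ r(m, m))
  Inside:  r(r(k, k) ⊞ k ⊞ r(p ⊞ q, r(m, q)) ⊞ q ⊞ m ⊞ p, r(r(r(p, m), (p ⊞ (k ⊞ q)) ⊞ m), (k ⊞ (m ⊞ r(k, k))) ⊞ p))  →  r(k ⊞ m ⊞ p ⊞ q ⊞ r(k, k) ⊞ r(p ⊞ q, r(m, q)), r(r(r(p, m), k ⊞ m ⊞ p ⊞ q), k ⊞ m ⊞ p ⊞ r(k, k)))
  Sort:  k ⊞ m ⊞ p ⊞ q ⊞ r(k ⊞ m ⊞ p ⊞ q ⊞ r(k, k) ⊞ r(p ⊞ q, r(m, q)), r(r(r(p, m), k ⊞ m ⊞ p ⊞ q), k ⊞ m ⊞ p ⊞ r(k, k))) ⊞ r(k ⊞ m ⊞ q ⊞ r(m, p), r(k, p) ⊞ r(m, m))

Answer: yes — both canonical forms are k ⊞ m ⊞ p ⊞ q ⊞ r(k ⊞ m ⊞ p ⊞ q ⊞ r(k, k) ⊞ r(p ⊞ q, r(m, q)), r(r(r(p, m), k ⊞ m ⊞ p ⊞ q), k ⊞ m ⊞ p ⊞ r(k, k))) ⊞ r(k ⊞ m ⊞ q ⊞ r(m, p), r(k, p) ⊞ r(m, m))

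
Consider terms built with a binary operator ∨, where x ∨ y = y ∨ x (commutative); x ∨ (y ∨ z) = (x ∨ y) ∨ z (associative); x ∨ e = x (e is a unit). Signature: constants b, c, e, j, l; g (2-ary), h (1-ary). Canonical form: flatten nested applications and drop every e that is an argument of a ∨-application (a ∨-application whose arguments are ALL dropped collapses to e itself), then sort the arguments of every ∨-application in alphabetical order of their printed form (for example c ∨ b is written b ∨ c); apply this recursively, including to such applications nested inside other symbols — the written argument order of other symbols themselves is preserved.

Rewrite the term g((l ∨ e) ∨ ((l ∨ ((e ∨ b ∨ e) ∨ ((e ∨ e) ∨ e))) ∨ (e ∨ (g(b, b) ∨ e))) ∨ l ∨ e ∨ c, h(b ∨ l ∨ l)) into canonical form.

Work inside:  (l ∨ e) ∨ ((l ∨ ((e ∨ b ∨ e) ∨ ((e ∨ e) ∨ e))) ∨ (e ∨ (g(b, b) ∨ e))) ∨ l ∨ e ∨ c
Merge nested applications:  l ∨ e ∨ l ∨ e ∨ b ∨ e ∨ e ∨ e ∨ e ∨ e ∨ g(b, b) ∨ e ∨ l ∨ e ∨ c
Units out:  drop e (×9)
Sort:  b ∨ c ∨ g(b, b) ∨ l ∨ l ∨ l
Put back:  g(b ∨ c ∨ g(b, b) ∨ l ∨ l ∨ l, h(b ∨ l ∨ l))

Answer: g(b ∨ c ∨ g(b, b) ∨ l ∨ l ∨ l, h(b ∨ l ∨ l))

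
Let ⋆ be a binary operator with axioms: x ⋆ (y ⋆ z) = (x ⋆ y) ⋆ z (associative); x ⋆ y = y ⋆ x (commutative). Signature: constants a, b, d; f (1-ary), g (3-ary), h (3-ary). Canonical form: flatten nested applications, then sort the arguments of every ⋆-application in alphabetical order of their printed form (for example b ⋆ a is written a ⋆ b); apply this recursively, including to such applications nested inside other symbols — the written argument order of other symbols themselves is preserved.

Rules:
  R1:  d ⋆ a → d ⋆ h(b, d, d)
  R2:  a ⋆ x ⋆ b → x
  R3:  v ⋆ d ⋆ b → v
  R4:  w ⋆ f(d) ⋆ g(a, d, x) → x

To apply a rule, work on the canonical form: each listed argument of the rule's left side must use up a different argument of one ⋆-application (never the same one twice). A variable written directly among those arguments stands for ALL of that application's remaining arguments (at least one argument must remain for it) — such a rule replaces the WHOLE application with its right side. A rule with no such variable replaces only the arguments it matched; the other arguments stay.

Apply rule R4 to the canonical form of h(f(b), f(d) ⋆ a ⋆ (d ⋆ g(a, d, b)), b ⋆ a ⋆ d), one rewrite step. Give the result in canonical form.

Answer: h(f(b), b, a ⋆ b ⋆ d)

Derivation:
Canonical form:  h(f(b), a ⋆ d ⋆ f(d) ⋆ g(a, d, b), a ⋆ b ⋆ d)
R4 matches:  uses f(d), g(a, d, b);  w := a ⋆ d, x := b
Every leftover argument binds to the variable; the entire application is replaced.
Giving:  h(f(b), b, a ⋆ b ⋆ d)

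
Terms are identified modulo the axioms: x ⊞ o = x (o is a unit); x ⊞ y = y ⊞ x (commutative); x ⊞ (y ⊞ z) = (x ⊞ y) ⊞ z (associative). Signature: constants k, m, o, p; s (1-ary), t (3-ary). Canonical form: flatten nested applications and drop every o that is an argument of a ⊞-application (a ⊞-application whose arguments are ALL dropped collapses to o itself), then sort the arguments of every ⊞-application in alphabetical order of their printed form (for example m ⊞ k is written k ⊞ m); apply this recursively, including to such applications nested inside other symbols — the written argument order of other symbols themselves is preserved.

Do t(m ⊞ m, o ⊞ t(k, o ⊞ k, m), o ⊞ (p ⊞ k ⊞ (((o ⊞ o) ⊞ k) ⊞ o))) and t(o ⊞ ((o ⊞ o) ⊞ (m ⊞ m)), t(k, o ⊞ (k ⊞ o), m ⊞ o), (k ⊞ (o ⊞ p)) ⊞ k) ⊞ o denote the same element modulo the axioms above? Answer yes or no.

Answer: yes — both canonical forms are t(m ⊞ m, t(k, k, m), k ⊞ k ⊞ p)

Derivation:
Left:  t(m ⊞ m, o ⊞ t(k, o ⊞ k, m), o ⊞ (p ⊞ k ⊞ (((o ⊞ o) ⊞ k) ⊞ o)))
  Work inside:  o ⊞ (p ⊞ k ⊞ (((o ⊞ o) ⊞ k) ⊞ o))
  Merge nested applications:  o ⊞ p ⊞ k ⊞ o ⊞ o ⊞ k ⊞ o
  Drop the unit:  drop o (×4)
  Sort arguments:  k ⊞ k ⊞ p
  Rebuild:  t(m ⊞ m, t(k, k, m), k ⊞ k ⊞ p)
Right:  t(o ⊞ ((o ⊞ o) ⊞ (m ⊞ m)), t(k, o ⊞ (k ⊞ o), m ⊞ o), (k ⊞ (o ⊞ p)) ⊞ k) ⊞ o
  Simplify inside:  t(o ⊞ ((o ⊞ o) ⊞ (m ⊞ m)), t(k, o ⊞ (k ⊞ o), m ⊞ o), (k ⊞ (o ⊞ p)) ⊞ k)  →  t(m ⊞ m, t(k, k, m), k ⊞ k ⊞ p)
  Unit:  drop o
  Sort:  t(m ⊞ m, t(k, k, m), k ⊞ k ⊞ p)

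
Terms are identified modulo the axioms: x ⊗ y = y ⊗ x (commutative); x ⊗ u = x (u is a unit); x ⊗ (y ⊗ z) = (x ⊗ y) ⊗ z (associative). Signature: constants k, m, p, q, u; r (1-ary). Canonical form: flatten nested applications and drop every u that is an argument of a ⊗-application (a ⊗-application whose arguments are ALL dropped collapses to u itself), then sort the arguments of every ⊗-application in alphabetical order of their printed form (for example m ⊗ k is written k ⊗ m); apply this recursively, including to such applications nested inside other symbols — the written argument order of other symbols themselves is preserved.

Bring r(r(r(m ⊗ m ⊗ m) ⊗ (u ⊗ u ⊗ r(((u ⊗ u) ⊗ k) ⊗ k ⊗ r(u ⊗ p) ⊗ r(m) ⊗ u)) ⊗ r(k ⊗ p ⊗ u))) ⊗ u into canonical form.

Answer: r(r(r(k ⊗ k ⊗ r(m) ⊗ r(p)) ⊗ r(k ⊗ p) ⊗ r(m ⊗ m ⊗ m)))

Derivation:
Canonicalize subterm:  r(r(r(m ⊗ m ⊗ m) ⊗ (u ⊗ u ⊗ r(((u ⊗ u) ⊗ k) ⊗ k ⊗ r(u ⊗ p) ⊗ r(m) ⊗ u)) ⊗ r(k ⊗ p ⊗ u)))  →  r(r(r(k ⊗ k ⊗ r(m) ⊗ r(p)) ⊗ r(k ⊗ p) ⊗ r(m ⊗ m ⊗ m)))
Drop the unit:  drop u
Order the arguments:  r(r(r(k ⊗ k ⊗ r(m) ⊗ r(p)) ⊗ r(k ⊗ p) ⊗ r(m ⊗ m ⊗ m)))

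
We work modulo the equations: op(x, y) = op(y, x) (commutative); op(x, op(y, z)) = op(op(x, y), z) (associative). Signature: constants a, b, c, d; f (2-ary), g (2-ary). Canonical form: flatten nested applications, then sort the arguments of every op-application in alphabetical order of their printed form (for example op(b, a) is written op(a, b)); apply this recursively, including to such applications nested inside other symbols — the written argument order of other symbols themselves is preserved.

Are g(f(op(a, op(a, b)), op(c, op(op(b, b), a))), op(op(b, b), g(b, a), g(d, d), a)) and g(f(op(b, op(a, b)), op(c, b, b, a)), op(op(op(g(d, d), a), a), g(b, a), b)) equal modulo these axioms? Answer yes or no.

Left:  g(f(op(a, op(a, b)), op(c, op(op(b, b), a))), op(op(b, b), g(b, a), g(d, d), a))
  Descend into:  op(op(b, b), g(b, a), g(d, d), a)
  Un-nest:  op(b, b, g(b, a), g(d, d), a)
  Sort arguments:  op(a, b, b, g(b, a), g(d, d))
  Put back:  g(f(op(a, a, b), op(a, b, b, c)), op(a, b, b, g(b, a), g(d, d)))
Right:  g(f(op(b, op(a, b)), op(c, b, b, a)), op(op(op(g(d, d), a), a), g(b, a), b))
  Descend into:  op(op(op(g(d, d), a), a), g(b, a), b)
  Flatten:  op(g(d, d), a, a, g(b, a), b)
  Order the arguments:  op(a, a, b, g(b, a), g(d, d))
  Put back:  g(f(op(a, b, b), op(a, b, b, c)), op(a, a, b, g(b, a), g(d, d)))

Answer: no — g(f(op(a, a, b), op(a, b, b, c)), op(a, b, b, g(b, a), g(d, d))) vs g(f(op(a, b, b), op(a, b, b, c)), op(a, a, b, g(b, a), g(d, d)))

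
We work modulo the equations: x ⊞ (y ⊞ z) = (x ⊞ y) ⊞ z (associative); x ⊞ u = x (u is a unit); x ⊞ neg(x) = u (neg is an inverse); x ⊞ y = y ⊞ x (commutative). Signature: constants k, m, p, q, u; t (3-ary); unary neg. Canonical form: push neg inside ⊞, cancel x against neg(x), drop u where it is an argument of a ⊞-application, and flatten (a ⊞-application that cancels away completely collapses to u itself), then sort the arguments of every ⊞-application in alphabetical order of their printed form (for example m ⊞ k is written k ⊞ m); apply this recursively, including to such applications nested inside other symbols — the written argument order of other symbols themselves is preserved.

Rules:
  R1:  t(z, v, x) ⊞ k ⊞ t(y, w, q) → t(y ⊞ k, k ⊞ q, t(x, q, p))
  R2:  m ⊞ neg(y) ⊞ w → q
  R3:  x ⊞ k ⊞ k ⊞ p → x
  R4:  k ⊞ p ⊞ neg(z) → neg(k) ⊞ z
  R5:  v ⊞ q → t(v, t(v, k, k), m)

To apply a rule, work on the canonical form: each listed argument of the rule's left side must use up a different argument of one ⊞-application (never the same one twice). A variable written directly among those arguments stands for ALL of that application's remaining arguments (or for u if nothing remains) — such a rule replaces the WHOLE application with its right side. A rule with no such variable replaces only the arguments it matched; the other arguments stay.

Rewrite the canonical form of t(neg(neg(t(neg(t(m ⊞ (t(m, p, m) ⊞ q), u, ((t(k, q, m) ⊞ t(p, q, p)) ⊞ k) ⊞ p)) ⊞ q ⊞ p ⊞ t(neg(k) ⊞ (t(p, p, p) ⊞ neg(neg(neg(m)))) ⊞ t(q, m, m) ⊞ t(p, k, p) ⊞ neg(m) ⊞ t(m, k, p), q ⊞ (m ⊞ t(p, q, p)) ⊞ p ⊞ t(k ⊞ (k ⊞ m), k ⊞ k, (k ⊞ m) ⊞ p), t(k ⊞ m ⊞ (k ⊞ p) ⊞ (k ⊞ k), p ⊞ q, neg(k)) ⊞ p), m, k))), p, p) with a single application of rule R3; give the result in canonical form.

Answer: t(t(neg(t(m ⊞ q ⊞ t(m, p, m), u, k ⊞ p ⊞ t(k, q, m) ⊞ t(p, q, p))) ⊞ p ⊞ q ⊞ t(neg(k) ⊞ neg(m) ⊞ neg(m) ⊞ t(m, k, p) ⊞ t(p, k, p) ⊞ t(p, p, p) ⊞ t(q, m, m), m ⊞ p ⊞ q ⊞ t(k ⊞ k ⊞ m, k ⊞ k, k ⊞ m ⊞ p) ⊞ t(p, q, p), p ⊞ t(k ⊞ k ⊞ m, p ⊞ q, neg(k))), m, k), p, p)

Derivation:
Canonical form:  t(t(neg(t(m ⊞ q ⊞ t(m, p, m), u, k ⊞ p ⊞ t(k, q, m) ⊞ t(p, q, p))) ⊞ p ⊞ q ⊞ t(neg(k) ⊞ neg(m) ⊞ neg(m) ⊞ t(m, k, p) ⊞ t(p, k, p) ⊞ t(p, p, p) ⊞ t(q, m, m), m ⊞ p ⊞ q ⊞ t(k ⊞ k ⊞ m, k ⊞ k, k ⊞ m ⊞ p) ⊞ t(p, q, p), p ⊞ t(k ⊞ k ⊞ k ⊞ k ⊞ m ⊞ p, p ⊞ q, neg(k))), m, k), p, p)
Apply R3:  consuming k, k, p;  x := k ⊞ k ⊞ m
The extension variable absorbs all remaining arguments, so the whole application is rewritten.
New term:  t(t(neg(t(m ⊞ q ⊞ t(m, p, m), u, k ⊞ p ⊞ t(k, q, m) ⊞ t(p, q, p))) ⊞ p ⊞ q ⊞ t(neg(k) ⊞ neg(m) ⊞ neg(m) ⊞ t(m, k, p) ⊞ t(p, k, p) ⊞ t(p, p, p) ⊞ t(q, m, m), m ⊞ p ⊞ q ⊞ t(k ⊞ k ⊞ m, k ⊞ k, k ⊞ m ⊞ p) ⊞ t(p, q, p), p ⊞ t(k ⊞ k ⊞ m, p ⊞ q, neg(k))), m, k), p, p)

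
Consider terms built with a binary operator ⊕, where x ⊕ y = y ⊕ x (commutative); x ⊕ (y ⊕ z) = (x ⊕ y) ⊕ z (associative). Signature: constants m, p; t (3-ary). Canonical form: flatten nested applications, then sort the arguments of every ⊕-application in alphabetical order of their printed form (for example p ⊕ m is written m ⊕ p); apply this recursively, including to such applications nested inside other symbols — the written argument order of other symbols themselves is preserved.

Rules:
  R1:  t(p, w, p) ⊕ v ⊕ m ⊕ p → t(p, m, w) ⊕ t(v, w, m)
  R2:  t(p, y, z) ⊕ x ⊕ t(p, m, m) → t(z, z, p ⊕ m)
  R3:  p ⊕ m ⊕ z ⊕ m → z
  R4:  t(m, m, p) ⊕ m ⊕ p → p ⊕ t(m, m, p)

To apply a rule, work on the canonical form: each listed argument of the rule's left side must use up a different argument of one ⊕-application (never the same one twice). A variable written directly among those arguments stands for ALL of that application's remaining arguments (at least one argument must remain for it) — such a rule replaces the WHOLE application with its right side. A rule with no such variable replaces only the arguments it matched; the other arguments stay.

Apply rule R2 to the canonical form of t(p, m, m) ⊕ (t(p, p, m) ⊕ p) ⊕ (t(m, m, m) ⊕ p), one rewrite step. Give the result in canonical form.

Answer: t(m, m, m ⊕ p)

Derivation:
Canonical form:  p ⊕ p ⊕ t(m, m, m) ⊕ t(p, m, m) ⊕ t(p, p, m)
Match R2:  consume t(p, m, m), t(p, p, m);  x := p ⊕ p ⊕ t(m, m, m), y := p, z := m
The extension variable absorbs all remaining arguments, so the whole application is rewritten.
Giving:  t(m, m, m ⊕ p)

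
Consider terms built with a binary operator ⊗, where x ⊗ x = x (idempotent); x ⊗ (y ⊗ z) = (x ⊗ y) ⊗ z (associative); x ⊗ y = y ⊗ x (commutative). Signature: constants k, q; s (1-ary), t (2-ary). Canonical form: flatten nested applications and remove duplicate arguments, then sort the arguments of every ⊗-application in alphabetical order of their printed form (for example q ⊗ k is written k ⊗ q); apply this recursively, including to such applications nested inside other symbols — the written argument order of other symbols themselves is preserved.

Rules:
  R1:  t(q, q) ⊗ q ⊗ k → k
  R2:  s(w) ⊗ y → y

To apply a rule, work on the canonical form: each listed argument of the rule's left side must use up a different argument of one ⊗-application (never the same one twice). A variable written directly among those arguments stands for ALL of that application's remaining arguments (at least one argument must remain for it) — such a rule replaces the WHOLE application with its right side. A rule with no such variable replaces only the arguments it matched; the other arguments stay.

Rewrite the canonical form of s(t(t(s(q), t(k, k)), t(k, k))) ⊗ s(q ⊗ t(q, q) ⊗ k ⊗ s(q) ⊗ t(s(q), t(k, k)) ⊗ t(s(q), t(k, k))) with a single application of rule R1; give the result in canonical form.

Canonical form:  s(k ⊗ q ⊗ s(q) ⊗ t(q, q) ⊗ t(s(q), t(k, k))) ⊗ s(t(t(s(q), t(k, k)), t(k, k)))
R1 matches:  uses k, q, t(q, q)
Result:  s(k ⊗ s(q) ⊗ t(s(q), t(k, k))) ⊗ s(t(t(s(q), t(k, k)), t(k, k)))

Answer: s(k ⊗ s(q) ⊗ t(s(q), t(k, k))) ⊗ s(t(t(s(q), t(k, k)), t(k, k)))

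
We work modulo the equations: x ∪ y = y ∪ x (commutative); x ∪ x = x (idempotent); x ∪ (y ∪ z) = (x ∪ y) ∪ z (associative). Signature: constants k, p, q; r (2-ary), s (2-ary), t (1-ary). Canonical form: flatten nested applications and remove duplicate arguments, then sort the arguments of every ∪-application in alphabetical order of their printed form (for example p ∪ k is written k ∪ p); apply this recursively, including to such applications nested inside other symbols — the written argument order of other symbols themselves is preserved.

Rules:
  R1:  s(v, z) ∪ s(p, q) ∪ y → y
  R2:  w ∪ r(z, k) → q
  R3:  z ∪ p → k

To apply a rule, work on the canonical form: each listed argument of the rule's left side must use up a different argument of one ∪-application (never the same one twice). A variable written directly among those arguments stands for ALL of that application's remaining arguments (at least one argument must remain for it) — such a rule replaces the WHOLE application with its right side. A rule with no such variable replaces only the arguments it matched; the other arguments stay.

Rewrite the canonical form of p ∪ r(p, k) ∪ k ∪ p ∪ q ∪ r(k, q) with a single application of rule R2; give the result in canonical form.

Canonical form:  k ∪ p ∪ q ∪ r(k, q) ∪ r(p, k)
R2 matches:  uses r(p, k);  w := k ∪ p ∪ q ∪ r(k, q), z := p
Every leftover argument binds to the variable; the entire application is replaced.
Result:  q

Answer: q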